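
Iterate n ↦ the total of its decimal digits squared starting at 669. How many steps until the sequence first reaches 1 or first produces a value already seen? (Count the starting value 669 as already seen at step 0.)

669 → 6² + 6² + 9² = 36 + 36 + 81 = 153
153 → 1² + 5² + 3² = 1 + 25 + 9 = 35
35 → 3² + 5² = 9 + 25 = 34
34 → 3² + 4² = 9 + 16 = 25
25 → 2² + 5² = 4 + 25 = 29
29 → 2² + 9² = 4 + 81 = 85
85 → 8² + 5² = 64 + 25 = 89
89 → 8² + 9² = 64 + 81 = 145
145 → 1² + 4² + 5² = 1 + 16 + 25 = 42
42 → 4² + 2² = 16 + 4 = 20
20 → 2² + 0² = 4 + 0 = 4
4 → 4² = 16
16 → 1² + 6² = 1 + 36 = 37
37 → 3² + 7² = 9 + 49 = 58
58 → 5² + 8² = 25 + 64 = 89  — 89 repeats.
That took 15 steps.

15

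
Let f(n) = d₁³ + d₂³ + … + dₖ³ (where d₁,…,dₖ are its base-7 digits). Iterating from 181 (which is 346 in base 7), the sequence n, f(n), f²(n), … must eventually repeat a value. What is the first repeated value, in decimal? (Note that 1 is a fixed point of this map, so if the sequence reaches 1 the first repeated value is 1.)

181 = (3,4,6)_7 → 307
307 = (6,1,6)_7 → 433
433 = (1,1,5,6)_7 → 343
343 = (1,0,0,0)_7 → 1  — reached the fixed point 1.
1 → 1, so 1 is the first repeated value.

1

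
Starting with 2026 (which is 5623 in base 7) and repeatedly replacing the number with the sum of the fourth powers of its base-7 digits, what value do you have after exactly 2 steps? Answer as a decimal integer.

2026 = (5,6,2,3)_7 → 2018
2018 = (5,6,1,2)_7 → 1938

1938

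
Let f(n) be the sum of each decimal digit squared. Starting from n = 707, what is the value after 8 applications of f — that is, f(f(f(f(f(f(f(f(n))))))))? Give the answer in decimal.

707 → 7² + 0² + 7² = 49 + 0 + 49 = 98
98 → 9² + 8² = 81 + 64 = 145
145 → 1² + 4² + 5² = 1 + 16 + 25 = 42
42 → 4² + 2² = 16 + 4 = 20
20 → 2² + 0² = 4 + 0 = 4
4 → 4² = 16
16 → 1² + 6² = 1 + 36 = 37
37 → 3² + 7² = 9 + 49 = 58

58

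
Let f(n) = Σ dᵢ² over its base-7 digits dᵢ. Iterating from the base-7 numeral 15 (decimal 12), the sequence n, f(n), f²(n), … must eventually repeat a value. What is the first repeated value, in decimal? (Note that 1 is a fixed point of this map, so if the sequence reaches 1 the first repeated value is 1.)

10

12 = (1,5)_7 → 1² + 5² = 26
26 = (3,5)_7 → 3² + 5² = 34
34 = (4,6)_7 → 4² + 6² = 52
52 = (1,0,3)_7 → 1² + 0² + 3² = 10
10 = (1,3)_7 → 1² + 3² = 10  — 10 already appeared earlier.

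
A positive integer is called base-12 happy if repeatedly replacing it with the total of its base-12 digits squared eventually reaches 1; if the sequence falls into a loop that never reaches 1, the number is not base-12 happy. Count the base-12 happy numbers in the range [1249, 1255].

1

1249: 1249 → 129 → 181 → 11 → 121 → 101 → 89 → 74 → 40 → 25 → 5 → 25  — not base-12 happy
1250: 1250 → 132 → 121 → 101 → 89 → 74 → 40 → 25 → 5 → 25  — not base-12 happy
1251: 1251 → 137 → 146 → 5 → 25 → 5  — not base-12 happy
1252: 1252 → 144 → 1  — base-12 happy
1253: 1253 → 153 → 82 → 136 → 137 → 146 → 5 → 25 → 5  — not base-12 happy
1254: 1254 → 164 → 66 → 61 → 26 → 8 → 64 → 41 → 34 → 104 → 128 → 164  — not base-12 happy
1255: 1255 → 177 → 86 → 53 → 41 → 34 → 104 → 128 → 164 → 66 → 61 → 26 → 8 → 64 → 41  — not base-12 happy
base-12 happy: 1252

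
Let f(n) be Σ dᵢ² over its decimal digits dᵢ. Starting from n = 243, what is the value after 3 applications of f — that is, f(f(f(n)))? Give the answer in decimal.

243 → 29
29 → 85
85 → 89

89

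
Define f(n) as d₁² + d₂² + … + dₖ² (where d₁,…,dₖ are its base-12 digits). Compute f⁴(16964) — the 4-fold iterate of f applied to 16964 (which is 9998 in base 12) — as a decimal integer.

16964 = (9,9,9,8)_12 → 9² + 9² + 9² + 8² = 307
307 = (2,1,7)_12 → 2² + 1² + 7² = 54
54 = (4,6)_12 → 4² + 6² = 52
52 = (4,4)_12 → 4² + 4² = 32

32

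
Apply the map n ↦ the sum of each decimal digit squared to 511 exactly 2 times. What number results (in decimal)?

53

511 → 5² + 1² + 1² = 25 + 1 + 1 = 27
27 → 2² + 7² = 4 + 49 = 53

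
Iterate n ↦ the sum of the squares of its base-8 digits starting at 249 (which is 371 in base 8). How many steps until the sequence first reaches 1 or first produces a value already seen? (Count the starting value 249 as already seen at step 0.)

249 = (3,7,1)_8 → 3² + 7² + 1² = 9 + 49 + 1 = 59
59 = (7,3)_8 → 7² + 3² = 49 + 9 = 58
58 = (7,2)_8 → 7² + 2² = 49 + 4 = 53
53 = (6,5)_8 → 6² + 5² = 36 + 25 = 61
61 = (7,5)_8 → 7² + 5² = 49 + 25 = 74
74 = (1,1,2)_8 → 1² + 1² + 2² = 1 + 1 + 4 = 6
6 = (6)_8 → 6² = 36
36 = (4,4)_8 → 4² + 4² = 16 + 16 = 32
32 = (4,0)_8 → 4² + 0² = 16 + 0 = 16
16 = (2,0)_8 → 2² + 0² = 4 + 0 = 4
4 = (4)_8 → 4² = 16  — 16 repeats.
That took 11 steps.

11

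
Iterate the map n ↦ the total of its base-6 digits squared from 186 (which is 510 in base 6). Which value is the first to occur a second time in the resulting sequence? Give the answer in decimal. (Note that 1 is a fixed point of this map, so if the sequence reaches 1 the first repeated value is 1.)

26

186 = (5,1,0)_6 → 26
26 = (4,2)_6 → 20
20 = (3,2)_6 → 13
13 = (2,1)_6 → 5
5 = (5)_6 → 25
25 = (4,1)_6 → 17
17 = (2,5)_6 → 29
29 = (4,5)_6 → 41
41 = (1,0,5)_6 → 26  — 26 already appeared earlier.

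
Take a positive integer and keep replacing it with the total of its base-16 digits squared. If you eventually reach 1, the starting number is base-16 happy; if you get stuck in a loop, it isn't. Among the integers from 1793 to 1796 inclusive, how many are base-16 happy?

1793: 1793 → 50 → 13 → 169 → 181 → 146 → 85 → 50  (repeats 50)
1794: 1794 → 53 → 34 → 8 → 64 → 16 → 1  (reaches 1)
1795: 1795 → 58 → 109 → 205 → 313 → 91 → 146 → 85 → 50 → 13 → 169 → 181 → 146  (repeats 146)
1796: 1796 → 65 → 17 → 2 → 4 → 16 → 1  (reaches 1)
base-16 happy: 1794, 1796

2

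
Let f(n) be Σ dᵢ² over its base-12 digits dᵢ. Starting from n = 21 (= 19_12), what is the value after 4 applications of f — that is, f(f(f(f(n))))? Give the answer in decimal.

21 = (1,9)_12 → 1² + 9² = 82
82 = (6,10)_12 → 6² + 10² = 136
136 = (11,4)_12 → 11² + 4² = 137
137 = (11,5)_12 → 11² + 5² = 146

146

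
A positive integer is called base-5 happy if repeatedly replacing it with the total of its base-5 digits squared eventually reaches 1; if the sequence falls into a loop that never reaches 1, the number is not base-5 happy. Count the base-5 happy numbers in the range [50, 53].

1

50: 50 → 4 → 16 → 10 → 4  (repeats 4)
51: 51 → 5 → 1  (reaches 1)
52: 52 → 8 → 10 → 4 → 16 → 10  (repeats 10)
53: 53 → 13 → 13  (repeats 13)
base-5 happy: 51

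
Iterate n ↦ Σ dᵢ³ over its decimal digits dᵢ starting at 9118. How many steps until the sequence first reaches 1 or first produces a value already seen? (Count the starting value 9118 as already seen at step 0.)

9118 → 1243
1243 → 100
100 → 1  — reached 1.
That took 3 steps.

3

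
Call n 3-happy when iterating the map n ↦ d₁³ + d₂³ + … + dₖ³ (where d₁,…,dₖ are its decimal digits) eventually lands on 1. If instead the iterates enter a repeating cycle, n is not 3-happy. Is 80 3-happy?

not 3-happy

80 → 8³ + 0³ = 512
512 → 5³ + 1³ + 2³ = 134
134 → 1³ + 3³ + 4³ = 92
92 → 9³ + 2³ = 737
737 → 7³ + 3³ + 7³ = 713
713 → 7³ + 1³ + 3³ = 371
371 → 3³ + 7³ + 1³ = 371  — 371 already seen; the sequence cycles without reaching 1.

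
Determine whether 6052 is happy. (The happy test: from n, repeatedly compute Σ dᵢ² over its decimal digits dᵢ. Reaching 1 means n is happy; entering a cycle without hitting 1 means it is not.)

6052 → 6² + 0² + 5² + 2² = 65
65 → 6² + 5² = 61
61 → 6² + 1² = 37
37 → 3² + 7² = 58
58 → 5² + 8² = 89
89 → 8² + 9² = 145
145 → 1² + 4² + 5² = 42
42 → 4² + 2² = 20
20 → 2² + 0² = 4
4 → 4² = 16
16 → 1² + 6² = 37  — 37 already seen; the sequence cycles without reaching 1.

not happy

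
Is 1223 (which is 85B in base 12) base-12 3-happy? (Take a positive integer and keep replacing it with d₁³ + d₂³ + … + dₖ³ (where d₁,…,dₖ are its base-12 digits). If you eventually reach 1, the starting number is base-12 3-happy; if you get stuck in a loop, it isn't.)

1223 = (8,5,11)_12 → 1968
1968 = (1,1,8,0)_12 → 514
514 = (3,6,10)_12 → 1243
1243 = (8,7,7)_12 → 1198
1198 = (8,3,10)_12 → 1539
1539 = (10,8,3)_12 → 1539  — 1539 already seen; the sequence cycles without reaching 1.

not base-12 3-happy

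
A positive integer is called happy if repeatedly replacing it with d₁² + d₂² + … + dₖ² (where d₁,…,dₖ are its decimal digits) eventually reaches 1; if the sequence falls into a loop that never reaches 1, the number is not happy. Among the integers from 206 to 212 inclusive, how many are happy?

206: 206 → 40 → 16 → 37 → 58 → 89 → 145 → 42 → 20 → 4 → 16  — not happy
207: 207 → 53 → 34 → 25 → 29 → 85 → 89 → 145 → 42 → 20 → 4 → 16 → 37 → 58 → 89  — not happy
208: 208 → 68 → 100 → 1  — happy
209: 209 → 85 → 89 → 145 → 42 → 20 → 4 → 16 → 37 → 58 → 89  — not happy
210: 210 → 5 → 25 → 29 → 85 → 89 → 145 → 42 → 20 → 4 → 16 → 37 → 58 → 89  — not happy
211: 211 → 6 → 36 → 45 → 41 → 17 → 50 → 25 → 29 → 85 → 89 → 145 → 42 → 20 → 4 → 16 → 37 → 58 → 89  — not happy
212: 212 → 9 → 81 → 65 → 61 → 37 → 58 → 89 → 145 → 42 → 20 → 4 → 16 → 37  — not happy
happy: 208

1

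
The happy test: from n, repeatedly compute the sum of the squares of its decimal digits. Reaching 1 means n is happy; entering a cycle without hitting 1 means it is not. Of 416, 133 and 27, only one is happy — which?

133

416: 416 → 53 → 34 → 25 → 29 → 85 → 89 → 145 → 42 → 20 → 4 → 16 → 37 → 58 → 89  — repeats 89 (not happy)
133: 133 → 19 → 82 → 68 → 100 → 1  — reaches 1 (happy)
27: 27 → 53 → 34 → 25 → 29 → 85 → 89 → 145 → 42 → 20 → 4 → 16 → 37 → 58 → 89  — repeats 89 (not happy)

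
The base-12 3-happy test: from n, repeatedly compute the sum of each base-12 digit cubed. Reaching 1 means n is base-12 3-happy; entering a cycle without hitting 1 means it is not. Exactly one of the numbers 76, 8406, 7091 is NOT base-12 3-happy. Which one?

76: 76 → 280 → 1396 → 1305 → 1458 → 1217 → 762 → 368 → 736 → 190 → 1028 → 856 → 1520 → 1728 → 1  — reaches 1 (base-12 3-happy)
8406: 8406 → 1344 → 793 → 342 → 288 → 8 → 512 → 755 → 1464 → 1008 → 343 → 415 → 1351 → 1136 → 1855 → 1344  — repeats 1344 (not base-12 3-happy)
7091: 7091 → 1404 → 1458 → 1217 → 762 → 368 → 736 → 190 → 1028 → 856 → 1520 → 1728 → 1  — reaches 1 (base-12 3-happy)

8406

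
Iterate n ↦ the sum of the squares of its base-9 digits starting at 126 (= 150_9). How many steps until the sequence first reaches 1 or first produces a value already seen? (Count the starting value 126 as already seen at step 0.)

126 = (1,5,0)_9 → 1² + 5² + 0² = 1 + 25 + 0 = 26
26 = (2,8)_9 → 2² + 8² = 4 + 64 = 68
68 = (7,5)_9 → 7² + 5² = 49 + 25 = 74
74 = (8,2)_9 → 8² + 2² = 64 + 4 = 68  — 68 repeats.
That took 4 steps.

4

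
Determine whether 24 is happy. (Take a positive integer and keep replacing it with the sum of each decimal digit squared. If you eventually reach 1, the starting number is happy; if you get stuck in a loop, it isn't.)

24 → 2² + 4² = 20
20 → 2² + 0² = 4
4 → 4² = 16
16 → 1² + 6² = 37
37 → 3² + 7² = 58
58 → 5² + 8² = 89
89 → 8² + 9² = 145
145 → 1² + 4² + 5² = 42
42 → 4² + 2² = 20  — 20 already seen; the sequence cycles without reaching 1.

not happy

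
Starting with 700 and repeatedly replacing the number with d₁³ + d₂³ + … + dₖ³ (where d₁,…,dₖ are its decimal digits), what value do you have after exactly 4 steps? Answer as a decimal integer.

700 → 343
343 → 118
118 → 514
514 → 190

190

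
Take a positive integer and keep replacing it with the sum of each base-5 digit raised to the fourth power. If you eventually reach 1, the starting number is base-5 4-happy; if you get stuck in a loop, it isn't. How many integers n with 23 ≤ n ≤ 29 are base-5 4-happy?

23: 23 → 337 → 129 → 257 → 33 → 83 → 163 → 99 → 593 → 499 → 849 → 595 → 593  (repeats 593)
24: 24 → 512 → 288 → 114 → 528 → 338 → 194 → 354 → 528  (repeats 528)
25: 25 → 1  (reaches 1)
26: 26 → 2 → 16 → 82 → 98 → 418 → 244 → 594 → 674 → 514 → 528 → 338 → 194 → 354 → 528  (repeats 528)
27: 27 → 17 → 97 → 353 → 353  (repeats 353)
28: 28 → 82 → 98 → 418 → 244 → 594 → 674 → 514 → 528 → 338 → 194 → 354 → 528  (repeats 528)
29: 29 → 257 → 33 → 83 → 163 → 99 → 593 → 499 → 849 → 595 → 593  (repeats 593)
base-5 4-happy: 25

1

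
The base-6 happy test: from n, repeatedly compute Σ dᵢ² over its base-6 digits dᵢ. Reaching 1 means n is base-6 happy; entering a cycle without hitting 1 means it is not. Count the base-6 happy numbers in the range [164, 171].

1

164: 164 → 29 → 41 → 26 → 20 → 13 → 5 → 25 → 17 → 29  (repeats 29)
165: 165 → 34 → 41 → 26 → 20 → 13 → 5 → 25 → 17 → 29 → 41  (repeats 41)
166: 166 → 41 → 26 → 20 → 13 → 5 → 25 → 17 → 29 → 41  (repeats 41)
167: 167 → 50 → 9 → 10 → 17 → 29 → 41 → 26 → 20 → 13 → 5 → 25 → 17  (repeats 17)
168: 168 → 32 → 29 → 41 → 26 → 20 → 13 → 5 → 25 → 17 → 29  (repeats 29)
169: 169 → 33 → 34 → 41 → 26 → 20 → 13 → 5 → 25 → 17 → 29 → 41  (repeats 41)
170: 170 → 36 → 1  (reaches 1)
171: 171 → 41 → 26 → 20 → 13 → 5 → 25 → 17 → 29 → 41  (repeats 41)
base-6 happy: 170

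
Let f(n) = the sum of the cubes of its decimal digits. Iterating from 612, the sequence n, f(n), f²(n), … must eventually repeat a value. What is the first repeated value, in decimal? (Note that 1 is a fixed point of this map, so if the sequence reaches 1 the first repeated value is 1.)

612 → 225
225 → 141
141 → 66
66 → 432
432 → 99
99 → 1458
1458 → 702
702 → 351
351 → 153
153 → 153  — 153 already appeared earlier.

153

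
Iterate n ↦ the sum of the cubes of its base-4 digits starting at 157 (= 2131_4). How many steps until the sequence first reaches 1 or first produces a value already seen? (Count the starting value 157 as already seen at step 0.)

4

157 = (2,1,3,1)_4 → 2³ + 1³ + 3³ + 1³ = 8 + 1 + 27 + 1 = 37
37 = (2,1,1)_4 → 2³ + 1³ + 1³ = 8 + 1 + 1 = 10
10 = (2,2)_4 → 2³ + 2³ = 8 + 8 = 16
16 = (1,0,0)_4 → 1³ + 0³ + 0³ = 1 + 0 + 0 = 1  — reached 1.
That took 4 steps.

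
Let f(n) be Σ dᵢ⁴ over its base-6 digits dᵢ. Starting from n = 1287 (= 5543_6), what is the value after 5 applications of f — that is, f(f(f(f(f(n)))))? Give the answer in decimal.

609

1287 = (5,5,4,3)_6 → 5⁴ + 5⁴ + 4⁴ + 3⁴ = 1587
1587 = (1,1,2,0,3)_6 → 1⁴ + 1⁴ + 2⁴ + 0⁴ + 3⁴ = 99
99 = (2,4,3)_6 → 2⁴ + 4⁴ + 3⁴ = 353
353 = (1,3,4,5)_6 → 1⁴ + 3⁴ + 4⁴ + 5⁴ = 963
963 = (4,2,4,3)_6 → 4⁴ + 2⁴ + 4⁴ + 3⁴ = 609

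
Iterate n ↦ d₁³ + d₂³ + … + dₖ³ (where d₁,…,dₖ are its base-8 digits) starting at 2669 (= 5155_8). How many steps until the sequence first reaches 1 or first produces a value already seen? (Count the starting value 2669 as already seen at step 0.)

14

2669 = (5,1,5,5)_8 → 5³ + 1³ + 5³ + 5³ = 376
376 = (5,7,0)_8 → 5³ + 7³ + 0³ = 468
468 = (7,2,4)_8 → 7³ + 2³ + 4³ = 415
415 = (6,3,7)_8 → 6³ + 3³ + 7³ = 586
586 = (1,1,1,2)_8 → 1³ + 1³ + 1³ + 2³ = 11
11 = (1,3)_8 → 1³ + 3³ = 28
28 = (3,4)_8 → 3³ + 4³ = 91
91 = (1,3,3)_8 → 1³ + 3³ + 3³ = 55
55 = (6,7)_8 → 6³ + 7³ = 559
559 = (1,0,5,7)_8 → 1³ + 0³ + 5³ + 7³ = 469
469 = (7,2,5)_8 → 7³ + 2³ + 5³ = 476
476 = (7,3,4)_8 → 7³ + 3³ + 4³ = 434
434 = (6,6,2)_8 → 6³ + 6³ + 2³ = 440
440 = (6,7,0)_8 → 6³ + 7³ + 0³ = 559  — 559 repeats.
That took 14 steps.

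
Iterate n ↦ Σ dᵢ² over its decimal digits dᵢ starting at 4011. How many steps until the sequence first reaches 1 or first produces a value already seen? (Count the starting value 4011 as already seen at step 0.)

4011 → 18
18 → 65
65 → 61
61 → 37
37 → 58
58 → 89
89 → 145
145 → 42
42 → 20
20 → 4
4 → 16
16 → 37  — 37 repeats.
That took 12 steps.

12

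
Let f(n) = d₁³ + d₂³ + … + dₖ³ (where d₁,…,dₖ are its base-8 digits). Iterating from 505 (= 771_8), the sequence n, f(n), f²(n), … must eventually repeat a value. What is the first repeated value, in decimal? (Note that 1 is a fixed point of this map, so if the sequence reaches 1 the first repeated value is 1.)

559

505 = (7,7,1)_8 → 7³ + 7³ + 1³ = 687
687 = (1,2,5,7)_8 → 1³ + 2³ + 5³ + 7³ = 477
477 = (7,3,5)_8 → 7³ + 3³ + 5³ = 495
495 = (7,5,7)_8 → 7³ + 5³ + 7³ = 811
811 = (1,4,5,3)_8 → 1³ + 4³ + 5³ + 3³ = 217
217 = (3,3,1)_8 → 3³ + 3³ + 1³ = 55
55 = (6,7)_8 → 6³ + 7³ = 559
559 = (1,0,5,7)_8 → 1³ + 0³ + 5³ + 7³ = 469
469 = (7,2,5)_8 → 7³ + 2³ + 5³ = 476
476 = (7,3,4)_8 → 7³ + 3³ + 4³ = 434
434 = (6,6,2)_8 → 6³ + 6³ + 2³ = 440
440 = (6,7,0)_8 → 6³ + 7³ + 0³ = 559  — 559 already appeared earlier.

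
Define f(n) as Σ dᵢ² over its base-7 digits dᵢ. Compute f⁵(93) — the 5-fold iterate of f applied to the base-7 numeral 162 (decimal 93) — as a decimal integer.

45

93 = (1,6,2)_7 → 1² + 6² + 2² = 41
41 = (5,6)_7 → 5² + 6² = 61
61 = (1,1,5)_7 → 1² + 1² + 5² = 27
27 = (3,6)_7 → 3² + 6² = 45
45 = (6,3)_7 → 6² + 3² = 45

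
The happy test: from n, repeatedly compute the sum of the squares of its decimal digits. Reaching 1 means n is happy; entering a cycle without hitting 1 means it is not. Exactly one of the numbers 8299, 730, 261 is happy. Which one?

8299: 8299 → 230 → 13 → 10 → 1  — reaches 1 (happy)
730: 730 → 58 → 89 → 145 → 42 → 20 → 4 → 16 → 37 → 58  — repeats 58 (not happy)
261: 261 → 41 → 17 → 50 → 25 → 29 → 85 → 89 → 145 → 42 → 20 → 4 → 16 → 37 → 58 → 89  — repeats 89 (not happy)

8299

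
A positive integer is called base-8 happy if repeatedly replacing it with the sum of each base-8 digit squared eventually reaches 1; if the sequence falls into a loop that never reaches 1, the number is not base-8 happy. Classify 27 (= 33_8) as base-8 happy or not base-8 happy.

base-8 happy

27 = (3,3)_8 → 3² + 3² = 9 + 9 = 18
18 = (2,2)_8 → 2² + 2² = 4 + 4 = 8
8 = (1,0)_8 → 1² + 0² = 1 + 0 = 1  — reached 1.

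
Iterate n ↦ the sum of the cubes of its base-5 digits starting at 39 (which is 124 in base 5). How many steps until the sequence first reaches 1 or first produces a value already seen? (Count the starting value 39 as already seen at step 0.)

39 = (1,2,4)_5 → 1³ + 2³ + 4³ = 1 + 8 + 64 = 73
73 = (2,4,3)_5 → 2³ + 4³ + 3³ = 8 + 64 + 27 = 99
99 = (3,4,4)_5 → 3³ + 4³ + 4³ = 27 + 64 + 64 = 155
155 = (1,1,1,0)_5 → 1³ + 1³ + 1³ + 0³ = 1 + 1 + 1 + 0 = 3
3 = (3)_5 → 3³ = 27
27 = (1,0,2)_5 → 1³ + 0³ + 2³ = 1 + 0 + 8 = 9
9 = (1,4)_5 → 1³ + 4³ = 1 + 64 = 65
65 = (2,3,0)_5 → 2³ + 3³ + 0³ = 8 + 27 + 0 = 35
35 = (1,2,0)_5 → 1³ + 2³ + 0³ = 1 + 8 + 0 = 9  — 9 repeats.
That took 9 steps.

9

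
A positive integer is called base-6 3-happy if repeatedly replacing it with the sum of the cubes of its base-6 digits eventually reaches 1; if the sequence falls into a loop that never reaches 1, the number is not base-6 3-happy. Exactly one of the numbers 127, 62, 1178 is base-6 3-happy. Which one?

127

127: 127 → 55 → 29 → 189 → 153 → 92 → 43 → 3 → 27 → 91 → 36 → 1  — reaches 1 (base-6 3-happy)
62: 62 → 73 → 9 → 28 → 128 → 62  — repeats 62 (not base-6 3-happy)
1178: 1178 → 205 → 190 → 190  — repeats 190 (not base-6 3-happy)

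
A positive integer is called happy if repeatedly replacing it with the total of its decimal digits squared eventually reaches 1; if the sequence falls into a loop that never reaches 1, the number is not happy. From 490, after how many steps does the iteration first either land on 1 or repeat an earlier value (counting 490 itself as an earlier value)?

490 → 4² + 9² + 0² = 16 + 81 + 0 = 97
97 → 9² + 7² = 81 + 49 = 130
130 → 1² + 3² + 0² = 1 + 9 + 0 = 10
10 → 1² + 0² = 1 + 0 = 1  — reached 1.
That took 4 steps.

4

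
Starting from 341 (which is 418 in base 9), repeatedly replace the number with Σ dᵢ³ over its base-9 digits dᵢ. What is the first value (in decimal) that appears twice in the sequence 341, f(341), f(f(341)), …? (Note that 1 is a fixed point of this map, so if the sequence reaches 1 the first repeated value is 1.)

1

341 = (4,1,8)_9 → 4³ + 1³ + 8³ = 64 + 1 + 512 = 577
577 = (7,1,1)_9 → 7³ + 1³ + 1³ = 343 + 1 + 1 = 345
345 = (4,2,3)_9 → 4³ + 2³ + 3³ = 64 + 8 + 27 = 99
99 = (1,2,0)_9 → 1³ + 2³ + 0³ = 1 + 8 + 0 = 9
9 = (1,0)_9 → 1³ + 0³ = 1 + 0 = 1  — reached the fixed point 1.
1 → 1, so 1 is the first repeated value.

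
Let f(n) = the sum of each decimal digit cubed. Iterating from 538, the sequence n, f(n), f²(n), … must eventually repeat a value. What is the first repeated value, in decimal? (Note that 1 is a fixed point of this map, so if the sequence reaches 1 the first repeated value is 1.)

370

538 → 5³ + 3³ + 8³ = 125 + 27 + 512 = 664
664 → 6³ + 6³ + 4³ = 216 + 216 + 64 = 496
496 → 4³ + 9³ + 6³ = 64 + 729 + 216 = 1009
1009 → 1³ + 0³ + 0³ + 9³ = 1 + 0 + 0 + 729 = 730
730 → 7³ + 3³ + 0³ = 343 + 27 + 0 = 370
370 → 3³ + 7³ + 0³ = 27 + 343 + 0 = 370  — 370 already appeared earlier.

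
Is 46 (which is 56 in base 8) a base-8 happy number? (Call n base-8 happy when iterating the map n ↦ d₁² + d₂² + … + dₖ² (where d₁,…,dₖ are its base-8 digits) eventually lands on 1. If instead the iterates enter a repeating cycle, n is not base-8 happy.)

46 = (5,6)_8 → 5² + 6² = 61
61 = (7,5)_8 → 7² + 5² = 74
74 = (1,1,2)_8 → 1² + 1² + 2² = 6
6 = (6)_8 → 6² = 36
36 = (4,4)_8 → 4² + 4² = 32
32 = (4,0)_8 → 4² + 0² = 16
16 = (2,0)_8 → 2² + 0² = 4
4 = (4)_8 → 4² = 16  — 16 already seen; the sequence cycles without reaching 1.

not base-8 happy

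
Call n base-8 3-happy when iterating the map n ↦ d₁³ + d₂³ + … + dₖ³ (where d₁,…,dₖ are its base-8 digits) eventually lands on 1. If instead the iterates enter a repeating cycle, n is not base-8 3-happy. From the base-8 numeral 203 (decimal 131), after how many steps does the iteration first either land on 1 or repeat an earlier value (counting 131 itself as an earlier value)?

9

131 = (2,0,3)_8 → 2³ + 0³ + 3³ = 35
35 = (4,3)_8 → 4³ + 3³ = 91
91 = (1,3,3)_8 → 1³ + 3³ + 3³ = 55
55 = (6,7)_8 → 6³ + 7³ = 559
559 = (1,0,5,7)_8 → 1³ + 0³ + 5³ + 7³ = 469
469 = (7,2,5)_8 → 7³ + 2³ + 5³ = 476
476 = (7,3,4)_8 → 7³ + 3³ + 4³ = 434
434 = (6,6,2)_8 → 6³ + 6³ + 2³ = 440
440 = (6,7,0)_8 → 6³ + 7³ + 0³ = 559  — 559 repeats.
That took 9 steps.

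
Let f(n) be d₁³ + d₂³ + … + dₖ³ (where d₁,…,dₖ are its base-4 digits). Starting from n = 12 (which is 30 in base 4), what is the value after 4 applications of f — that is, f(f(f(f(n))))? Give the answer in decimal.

9

12 = (3,0)_4 → 3³ + 0³ = 27
27 = (1,2,3)_4 → 1³ + 2³ + 3³ = 36
36 = (2,1,0)_4 → 2³ + 1³ + 0³ = 9
9 = (2,1)_4 → 2³ + 1³ = 9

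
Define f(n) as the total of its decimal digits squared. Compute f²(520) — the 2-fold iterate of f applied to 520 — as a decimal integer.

85

520 → 5² + 2² + 0² = 25 + 4 + 0 = 29
29 → 2² + 9² = 4 + 81 = 85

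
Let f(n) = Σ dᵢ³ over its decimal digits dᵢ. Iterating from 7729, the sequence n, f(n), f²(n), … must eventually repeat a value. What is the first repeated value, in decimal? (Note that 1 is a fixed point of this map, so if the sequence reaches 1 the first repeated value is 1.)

1

7729 → 7³ + 7³ + 2³ + 9³ = 1423
1423 → 1³ + 4³ + 2³ + 3³ = 100
100 → 1³ + 0³ + 0³ = 1  — reached the fixed point 1.
1 → 1, so 1 is the first repeated value.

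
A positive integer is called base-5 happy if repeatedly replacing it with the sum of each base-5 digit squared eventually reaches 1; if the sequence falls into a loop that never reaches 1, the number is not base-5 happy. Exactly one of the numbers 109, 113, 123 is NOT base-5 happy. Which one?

113

109: 109 → 33 → 11 → 5 → 1  — reaches 1 (base-5 happy)
113: 113 → 29 → 17 → 13 → 13  — repeats 13 (not base-5 happy)
123: 123 → 41 → 11 → 5 → 1  — reaches 1 (base-5 happy)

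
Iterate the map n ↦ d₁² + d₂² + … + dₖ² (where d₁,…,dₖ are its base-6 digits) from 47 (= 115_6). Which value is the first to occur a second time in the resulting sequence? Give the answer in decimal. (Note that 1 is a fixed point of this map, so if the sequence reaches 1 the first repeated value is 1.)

47 = (1,1,5)_6 → 1² + 1² + 5² = 1 + 1 + 25 = 27
27 = (4,3)_6 → 4² + 3² = 16 + 9 = 25
25 = (4,1)_6 → 4² + 1² = 16 + 1 = 17
17 = (2,5)_6 → 2² + 5² = 4 + 25 = 29
29 = (4,5)_6 → 4² + 5² = 16 + 25 = 41
41 = (1,0,5)_6 → 1² + 0² + 5² = 1 + 0 + 25 = 26
26 = (4,2)_6 → 4² + 2² = 16 + 4 = 20
20 = (3,2)_6 → 3² + 2² = 9 + 4 = 13
13 = (2,1)_6 → 2² + 1² = 4 + 1 = 5
5 = (5)_6 → 5² = 25  — 25 already appeared earlier.

25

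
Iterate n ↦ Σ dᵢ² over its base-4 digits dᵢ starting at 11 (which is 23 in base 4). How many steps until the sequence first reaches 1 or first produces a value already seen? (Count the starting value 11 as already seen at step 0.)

11 = (2,3)_4 → 2² + 3² = 4 + 9 = 13
13 = (3,1)_4 → 3² + 1² = 9 + 1 = 10
10 = (2,2)_4 → 2² + 2² = 4 + 4 = 8
8 = (2,0)_4 → 2² + 0² = 4 + 0 = 4
4 = (1,0)_4 → 1² + 0² = 1 + 0 = 1  — reached 1.
That took 5 steps.

5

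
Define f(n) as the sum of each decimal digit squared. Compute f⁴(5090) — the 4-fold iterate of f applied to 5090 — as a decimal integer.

89

5090 → 5² + 0² + 9² + 0² = 106
106 → 1² + 0² + 6² = 37
37 → 3² + 7² = 58
58 → 5² + 8² = 89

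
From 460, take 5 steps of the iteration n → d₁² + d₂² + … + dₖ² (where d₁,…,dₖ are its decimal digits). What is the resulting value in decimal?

145

460 → 4² + 6² + 0² = 16 + 36 + 0 = 52
52 → 5² + 2² = 25 + 4 = 29
29 → 2² + 9² = 4 + 81 = 85
85 → 8² + 5² = 64 + 25 = 89
89 → 8² + 9² = 64 + 81 = 145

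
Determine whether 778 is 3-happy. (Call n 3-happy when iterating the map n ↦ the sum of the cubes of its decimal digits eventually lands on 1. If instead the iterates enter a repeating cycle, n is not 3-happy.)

778 → 7³ + 7³ + 8³ = 1198
1198 → 1³ + 1³ + 9³ + 8³ = 1243
1243 → 1³ + 2³ + 4³ + 3³ = 100
100 → 1³ + 0³ + 0³ = 1  — reached 1.

3-happy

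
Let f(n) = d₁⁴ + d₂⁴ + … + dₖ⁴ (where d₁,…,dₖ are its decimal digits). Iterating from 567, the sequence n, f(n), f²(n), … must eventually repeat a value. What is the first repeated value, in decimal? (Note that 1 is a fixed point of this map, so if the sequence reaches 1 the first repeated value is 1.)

567 → 5⁴ + 6⁴ + 7⁴ = 4322
4322 → 4⁴ + 3⁴ + 2⁴ + 2⁴ = 369
369 → 3⁴ + 6⁴ + 9⁴ = 7938
7938 → 7⁴ + 9⁴ + 3⁴ + 8⁴ = 13139
13139 → 1⁴ + 3⁴ + 1⁴ + 3⁴ + 9⁴ = 6725
6725 → 6⁴ + 7⁴ + 2⁴ + 5⁴ = 4338
4338 → 4⁴ + 3⁴ + 3⁴ + 8⁴ = 4514
4514 → 4⁴ + 5⁴ + 1⁴ + 4⁴ = 1138
1138 → 1⁴ + 1⁴ + 3⁴ + 8⁴ = 4179
4179 → 4⁴ + 1⁴ + 7⁴ + 9⁴ = 9219
9219 → 9⁴ + 2⁴ + 1⁴ + 9⁴ = 13139  — 13139 already appeared earlier.

13139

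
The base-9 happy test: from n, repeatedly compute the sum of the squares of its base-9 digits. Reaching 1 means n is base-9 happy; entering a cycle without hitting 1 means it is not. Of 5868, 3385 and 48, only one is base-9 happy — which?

3385

5868: 5868 → 80 → 128 → 30 → 18 → 4 → 16 → 50 → 50  — repeats 50 (not base-9 happy)
3385: 3385 → 91 → 3 → 9 → 1  — reaches 1 (base-9 happy)
48: 48 → 34 → 58 → 52 → 74 → 68 → 74  — repeats 74 (not base-9 happy)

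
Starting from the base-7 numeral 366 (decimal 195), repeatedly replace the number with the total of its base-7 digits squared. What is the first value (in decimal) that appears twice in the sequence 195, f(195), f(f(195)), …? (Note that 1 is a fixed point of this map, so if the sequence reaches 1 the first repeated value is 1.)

195 = (3,6,6)_7 → 3² + 6² + 6² = 81
81 = (1,4,4)_7 → 1² + 4² + 4² = 33
33 = (4,5)_7 → 4² + 5² = 41
41 = (5,6)_7 → 5² + 6² = 61
61 = (1,1,5)_7 → 1² + 1² + 5² = 27
27 = (3,6)_7 → 3² + 6² = 45
45 = (6,3)_7 → 6² + 3² = 45  — 45 already appeared earlier.

45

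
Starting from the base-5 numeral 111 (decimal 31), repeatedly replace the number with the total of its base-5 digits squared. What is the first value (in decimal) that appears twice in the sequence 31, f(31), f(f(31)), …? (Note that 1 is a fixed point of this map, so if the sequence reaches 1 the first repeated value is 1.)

31 = (1,1,1)_5 → 1² + 1² + 1² = 3
3 = (3)_5 → 3² = 9
9 = (1,4)_5 → 1² + 4² = 17
17 = (3,2)_5 → 3² + 2² = 13
13 = (2,3)_5 → 2² + 3² = 13  — 13 already appeared earlier.

13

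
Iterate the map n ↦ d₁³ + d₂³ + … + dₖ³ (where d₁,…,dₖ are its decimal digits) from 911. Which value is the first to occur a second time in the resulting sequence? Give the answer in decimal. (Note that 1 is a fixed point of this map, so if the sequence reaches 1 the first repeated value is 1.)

371

911 → 9³ + 1³ + 1³ = 731
731 → 7³ + 3³ + 1³ = 371
371 → 3³ + 7³ + 1³ = 371  — 371 already appeared earlier.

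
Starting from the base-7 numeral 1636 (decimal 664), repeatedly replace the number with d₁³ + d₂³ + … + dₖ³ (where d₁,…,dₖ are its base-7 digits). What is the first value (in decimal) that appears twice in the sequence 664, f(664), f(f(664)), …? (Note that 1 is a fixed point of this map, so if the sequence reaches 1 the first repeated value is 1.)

244

664 = (1,6,3,6)_7 → 1³ + 6³ + 3³ + 6³ = 460
460 = (1,2,2,5)_7 → 1³ + 2³ + 2³ + 5³ = 142
142 = (2,6,2)_7 → 2³ + 6³ + 2³ = 232
232 = (4,5,1)_7 → 4³ + 5³ + 1³ = 190
190 = (3,6,1)_7 → 3³ + 6³ + 1³ = 244
244 = (4,6,6)_7 → 4³ + 6³ + 6³ = 496
496 = (1,3,0,6)_7 → 1³ + 3³ + 0³ + 6³ = 244  — 244 already appeared earlier.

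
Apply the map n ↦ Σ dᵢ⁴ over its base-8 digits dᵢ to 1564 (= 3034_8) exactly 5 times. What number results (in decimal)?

33

1564 = (3,0,3,4)_8 → 3⁴ + 0⁴ + 3⁴ + 4⁴ = 418
418 = (6,4,2)_8 → 6⁴ + 4⁴ + 2⁴ = 1568
1568 = (3,0,4,0)_8 → 3⁴ + 0⁴ + 4⁴ + 0⁴ = 337
337 = (5,2,1)_8 → 5⁴ + 2⁴ + 1⁴ = 642
642 = (1,2,0,2)_8 → 1⁴ + 2⁴ + 0⁴ + 2⁴ = 33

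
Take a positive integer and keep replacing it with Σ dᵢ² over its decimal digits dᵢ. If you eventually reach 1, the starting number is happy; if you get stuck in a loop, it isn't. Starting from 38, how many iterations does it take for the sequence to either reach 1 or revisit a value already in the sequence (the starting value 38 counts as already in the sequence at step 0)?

38 → 3² + 8² = 9 + 64 = 73
73 → 7² + 3² = 49 + 9 = 58
58 → 5² + 8² = 25 + 64 = 89
89 → 8² + 9² = 64 + 81 = 145
145 → 1² + 4² + 5² = 1 + 16 + 25 = 42
42 → 4² + 2² = 16 + 4 = 20
20 → 2² + 0² = 4 + 0 = 4
4 → 4² = 16
16 → 1² + 6² = 1 + 36 = 37
37 → 3² + 7² = 9 + 49 = 58  — 58 repeats.
That took 10 steps.

10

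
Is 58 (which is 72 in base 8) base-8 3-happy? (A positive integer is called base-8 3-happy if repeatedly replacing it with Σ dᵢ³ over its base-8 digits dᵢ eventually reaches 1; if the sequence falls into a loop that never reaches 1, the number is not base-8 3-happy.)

58 = (7,2)_8 → 7³ + 2³ = 343 + 8 = 351
351 = (5,3,7)_8 → 5³ + 3³ + 7³ = 125 + 27 + 343 = 495
495 = (7,5,7)_8 → 7³ + 5³ + 7³ = 343 + 125 + 343 = 811
811 = (1,4,5,3)_8 → 1³ + 4³ + 5³ + 3³ = 1 + 64 + 125 + 27 = 217
217 = (3,3,1)_8 → 3³ + 3³ + 1³ = 27 + 27 + 1 = 55
55 = (6,7)_8 → 6³ + 7³ = 216 + 343 = 559
559 = (1,0,5,7)_8 → 1³ + 0³ + 5³ + 7³ = 1 + 0 + 125 + 343 = 469
469 = (7,2,5)_8 → 7³ + 2³ + 5³ = 343 + 8 + 125 = 476
476 = (7,3,4)_8 → 7³ + 3³ + 4³ = 343 + 27 + 64 = 434
434 = (6,6,2)_8 → 6³ + 6³ + 2³ = 216 + 216 + 8 = 440
440 = (6,7,0)_8 → 6³ + 7³ + 0³ = 216 + 343 + 0 = 559  — 559 already seen; the sequence cycles without reaching 1.

not base-8 3-happy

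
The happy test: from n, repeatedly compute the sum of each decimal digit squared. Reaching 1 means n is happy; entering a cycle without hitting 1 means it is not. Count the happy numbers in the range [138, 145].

1

138: 138 → 74 → 65 → 61 → 37 → 58 → 89 → 145 → 42 → 20 → 4 → 16 → 37  — not happy
139: 139 → 91 → 82 → 68 → 100 → 1  — happy
140: 140 → 17 → 50 → 25 → 29 → 85 → 89 → 145 → 42 → 20 → 4 → 16 → 37 → 58 → 89  — not happy
141: 141 → 18 → 65 → 61 → 37 → 58 → 89 → 145 → 42 → 20 → 4 → 16 → 37  — not happy
142: 142 → 21 → 5 → 25 → 29 → 85 → 89 → 145 → 42 → 20 → 4 → 16 → 37 → 58 → 89  — not happy
143: 143 → 26 → 40 → 16 → 37 → 58 → 89 → 145 → 42 → 20 → 4 → 16  — not happy
144: 144 → 33 → 18 → 65 → 61 → 37 → 58 → 89 → 145 → 42 → 20 → 4 → 16 → 37  — not happy
145: 145 → 42 → 20 → 4 → 16 → 37 → 58 → 89 → 145  — not happy
happy: 139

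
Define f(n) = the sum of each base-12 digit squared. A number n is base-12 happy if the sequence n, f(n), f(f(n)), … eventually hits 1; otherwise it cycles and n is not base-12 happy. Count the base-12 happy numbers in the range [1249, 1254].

1

1249: 1249 → 129 → 181 → 11 → 121 → 101 → 89 → 74 → 40 → 25 → 5 → 25  (repeats 25)
1250: 1250 → 132 → 121 → 101 → 89 → 74 → 40 → 25 → 5 → 25  (repeats 25)
1251: 1251 → 137 → 146 → 5 → 25 → 5  (repeats 5)
1252: 1252 → 144 → 1  (reaches 1)
1253: 1253 → 153 → 82 → 136 → 137 → 146 → 5 → 25 → 5  (repeats 5)
1254: 1254 → 164 → 66 → 61 → 26 → 8 → 64 → 41 → 34 → 104 → 128 → 164  (repeats 164)
base-12 happy: 1252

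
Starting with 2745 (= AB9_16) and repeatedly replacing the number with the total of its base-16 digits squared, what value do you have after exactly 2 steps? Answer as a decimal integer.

201

2745 = (10,11,9)_16 → 10² + 11² + 9² = 100 + 121 + 81 = 302
302 = (1,2,14)_16 → 1² + 2² + 14² = 1 + 4 + 196 = 201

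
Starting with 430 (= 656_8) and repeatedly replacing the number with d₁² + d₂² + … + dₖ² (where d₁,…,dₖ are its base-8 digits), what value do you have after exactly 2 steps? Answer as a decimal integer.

18

430 = (6,5,6)_8 → 6² + 5² + 6² = 36 + 25 + 36 = 97
97 = (1,4,1)_8 → 1² + 4² + 1² = 1 + 16 + 1 = 18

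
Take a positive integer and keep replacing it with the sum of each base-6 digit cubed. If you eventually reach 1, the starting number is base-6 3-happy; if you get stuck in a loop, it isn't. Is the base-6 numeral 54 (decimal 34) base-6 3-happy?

base-6 3-happy

34 = (5,4)_6 → 5³ + 4³ = 125 + 64 = 189
189 = (5,1,3)_6 → 5³ + 1³ + 3³ = 125 + 1 + 27 = 153
153 = (4,1,3)_6 → 4³ + 1³ + 3³ = 64 + 1 + 27 = 92
92 = (2,3,2)_6 → 2³ + 3³ + 2³ = 8 + 27 + 8 = 43
43 = (1,1,1)_6 → 1³ + 1³ + 1³ = 1 + 1 + 1 = 3
3 = (3)_6 → 3³ = 27
27 = (4,3)_6 → 4³ + 3³ = 64 + 27 = 91
91 = (2,3,1)_6 → 2³ + 3³ + 1³ = 8 + 27 + 1 = 36
36 = (1,0,0)_6 → 1³ + 0³ + 0³ = 1 + 0 + 0 = 1  — reached 1.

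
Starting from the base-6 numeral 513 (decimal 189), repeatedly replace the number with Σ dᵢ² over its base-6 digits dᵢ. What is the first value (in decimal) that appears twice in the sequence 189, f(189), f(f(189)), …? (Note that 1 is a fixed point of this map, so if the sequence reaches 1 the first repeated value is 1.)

17

189 = (5,1,3)_6 → 5² + 1² + 3² = 25 + 1 + 9 = 35
35 = (5,5)_6 → 5² + 5² = 25 + 25 = 50
50 = (1,2,2)_6 → 1² + 2² + 2² = 1 + 4 + 4 = 9
9 = (1,3)_6 → 1² + 3² = 1 + 9 = 10
10 = (1,4)_6 → 1² + 4² = 1 + 16 = 17
17 = (2,5)_6 → 2² + 5² = 4 + 25 = 29
29 = (4,5)_6 → 4² + 5² = 16 + 25 = 41
41 = (1,0,5)_6 → 1² + 0² + 5² = 1 + 0 + 25 = 26
26 = (4,2)_6 → 4² + 2² = 16 + 4 = 20
20 = (3,2)_6 → 3² + 2² = 9 + 4 = 13
13 = (2,1)_6 → 2² + 1² = 4 + 1 = 5
5 = (5)_6 → 5² = 25
25 = (4,1)_6 → 4² + 1² = 16 + 1 = 17  — 17 already appeared earlier.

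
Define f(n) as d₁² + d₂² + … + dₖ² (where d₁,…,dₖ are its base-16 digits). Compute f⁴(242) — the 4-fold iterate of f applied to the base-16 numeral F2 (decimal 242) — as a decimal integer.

242 = (15,2)_16 → 15² + 2² = 225 + 4 = 229
229 = (14,5)_16 → 14² + 5² = 196 + 25 = 221
221 = (13,13)_16 → 13² + 13² = 169 + 169 = 338
338 = (1,5,2)_16 → 1² + 5² + 2² = 1 + 25 + 4 = 30

30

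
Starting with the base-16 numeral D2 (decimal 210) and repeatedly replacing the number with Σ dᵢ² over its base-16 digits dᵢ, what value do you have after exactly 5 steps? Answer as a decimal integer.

208

210 = (13,2)_16 → 13² + 2² = 173
173 = (10,13)_16 → 10² + 13² = 269
269 = (1,0,13)_16 → 1² + 0² + 13² = 170
170 = (10,10)_16 → 10² + 10² = 200
200 = (12,8)_16 → 12² + 8² = 208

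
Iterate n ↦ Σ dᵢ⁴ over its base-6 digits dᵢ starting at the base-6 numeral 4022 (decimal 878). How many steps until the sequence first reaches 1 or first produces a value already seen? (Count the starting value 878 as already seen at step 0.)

878 = (4,0,2,2)_6 → 4⁴ + 0⁴ + 2⁴ + 2⁴ = 288
288 = (1,2,0,0)_6 → 1⁴ + 2⁴ + 0⁴ + 0⁴ = 17
17 = (2,5)_6 → 2⁴ + 5⁴ = 641
641 = (2,5,4,5)_6 → 2⁴ + 5⁴ + 4⁴ + 5⁴ = 1522
1522 = (1,1,0,1,4)_6 → 1⁴ + 1⁴ + 0⁴ + 1⁴ + 4⁴ = 259
259 = (1,1,1,1)_6 → 1⁴ + 1⁴ + 1⁴ + 1⁴ = 4
4 = (4)_6 → 4⁴ = 256
256 = (1,1,0,4)_6 → 1⁴ + 1⁴ + 0⁴ + 4⁴ = 258
258 = (1,1,1,0)_6 → 1⁴ + 1⁴ + 1⁴ + 0⁴ = 3
3 = (3)_6 → 3⁴ = 81
81 = (2,1,3)_6 → 2⁴ + 1⁴ + 3⁴ = 98
98 = (2,4,2)_6 → 2⁴ + 4⁴ + 2⁴ = 288  — 288 repeats.
That took 12 steps.

12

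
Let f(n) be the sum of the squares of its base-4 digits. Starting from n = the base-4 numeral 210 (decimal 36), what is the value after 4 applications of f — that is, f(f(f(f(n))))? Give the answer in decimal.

36 = (2,1,0)_4 → 2² + 1² + 0² = 5
5 = (1,1)_4 → 1² + 1² = 2
2 = (2)_4 → 2² = 4
4 = (1,0)_4 → 1² + 0² = 1

1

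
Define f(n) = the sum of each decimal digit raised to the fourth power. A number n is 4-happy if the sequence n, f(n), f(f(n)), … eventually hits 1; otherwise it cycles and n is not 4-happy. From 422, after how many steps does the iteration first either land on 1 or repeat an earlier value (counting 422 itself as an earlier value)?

3

422 → 288
288 → 8208
8208 → 8208  — 8208 repeats.
That took 3 steps.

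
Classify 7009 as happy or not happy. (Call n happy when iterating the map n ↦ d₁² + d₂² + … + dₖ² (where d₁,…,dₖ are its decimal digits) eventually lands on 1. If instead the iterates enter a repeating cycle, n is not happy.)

7009 → 7² + 0² + 0² + 9² = 49 + 0 + 0 + 81 = 130
130 → 1² + 3² + 0² = 1 + 9 + 0 = 10
10 → 1² + 0² = 1 + 0 = 1  — reached 1.

happy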